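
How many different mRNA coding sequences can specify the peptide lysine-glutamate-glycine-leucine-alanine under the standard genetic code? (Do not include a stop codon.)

Lys: 2 codons.
Glu: 2 codons.
Gly: 4 codons.
Leu: 6 codons.
Ala: 4 codons.
2 × 2 × 4 × 6 × 4 = 384.

384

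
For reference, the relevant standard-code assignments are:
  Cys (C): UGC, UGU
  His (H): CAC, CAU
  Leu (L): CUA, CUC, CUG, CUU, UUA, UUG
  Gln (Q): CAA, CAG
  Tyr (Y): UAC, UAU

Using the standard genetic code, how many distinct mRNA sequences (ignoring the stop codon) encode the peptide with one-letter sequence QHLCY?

Gln: 2 codons.
His: 2 codons.
Leu: 6 codons.
Cys: 2 codons.
Tyr: 2 codons.
2 × 2 × 6 × 2 × 2 = 96.

96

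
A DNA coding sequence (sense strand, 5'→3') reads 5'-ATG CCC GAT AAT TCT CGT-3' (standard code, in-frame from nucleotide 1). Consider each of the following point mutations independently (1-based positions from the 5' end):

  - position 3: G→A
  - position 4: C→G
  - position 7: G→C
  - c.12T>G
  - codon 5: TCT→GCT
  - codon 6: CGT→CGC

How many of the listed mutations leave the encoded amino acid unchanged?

Codon 1: ATG (Met) → ATA (Ile) — missense.
Codon 2: CCC (Pro) → GCC (Ala) — missense.
Codon 3: GAT (Asp) → CAT (His) — missense.
Codon 4: AAT (Asn) → AAG (Lys) — missense.
Codon 5: TCT (Ser) → GCT (Ala) — missense.
Codon 6: CGT (Arg) → CGC (Arg) — synonymous.
Synonymous: 1 of 6.

1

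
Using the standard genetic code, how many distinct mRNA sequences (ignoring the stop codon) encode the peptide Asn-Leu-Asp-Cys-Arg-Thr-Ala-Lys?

Asn: 2 codons.
Leu: 6 codons.
Asp: 2 codons.
Cys: 2 codons.
Arg: 6 codons.
Thr: 4 codons.
Ala: 4 codons.
Lys: 2 codons.
2 × 6 × 2 × 2 × 6 × 4 × 4 × 2 = 9216.

9216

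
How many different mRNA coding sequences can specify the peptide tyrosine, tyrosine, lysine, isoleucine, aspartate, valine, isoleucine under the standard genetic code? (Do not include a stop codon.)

Tyr: 2 codons.
Tyr: 2 codons.
Lys: 2 codons.
Ile: 3 codons.
Asp: 2 codons.
Val: 4 codons.
Ile: 3 codons.
2 × 2 × 2 × 3 × 2 × 4 × 3 = 576.

576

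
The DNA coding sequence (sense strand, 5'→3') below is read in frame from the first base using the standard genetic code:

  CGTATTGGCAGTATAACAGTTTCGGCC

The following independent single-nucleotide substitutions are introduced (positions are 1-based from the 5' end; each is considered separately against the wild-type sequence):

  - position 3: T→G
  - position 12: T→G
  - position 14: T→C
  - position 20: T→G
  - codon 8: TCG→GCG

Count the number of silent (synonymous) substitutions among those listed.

Codon 1: CGT (Arg) → CGG (Arg) — synonymous.
Codon 4: AGT (Ser) → AGG (Arg) — missense.
Codon 5: ATA (Ile) → ACA (Thr) — missense.
Codon 7: GTT (Val) → GGT (Gly) — missense.
Codon 8: TCG (Ser) → GCG (Ala) — missense.
Synonymous: 1 of 5.

1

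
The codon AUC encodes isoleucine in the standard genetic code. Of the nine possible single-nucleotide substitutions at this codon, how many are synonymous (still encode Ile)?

Position 1: none → 0 synonymous.
Position 2: none → 0 synonymous.
Position 3: AUU, AUA → 2 synonymous.
Total: 0 + 0 + 2 = 2.

2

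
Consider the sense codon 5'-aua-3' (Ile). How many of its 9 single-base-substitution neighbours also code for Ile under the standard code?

Position 1: none → 0 synonymous.
Position 2: none → 0 synonymous.
Position 3: AUU, AUC → 2 synonymous.
Total: 0 + 0 + 2 = 2.

2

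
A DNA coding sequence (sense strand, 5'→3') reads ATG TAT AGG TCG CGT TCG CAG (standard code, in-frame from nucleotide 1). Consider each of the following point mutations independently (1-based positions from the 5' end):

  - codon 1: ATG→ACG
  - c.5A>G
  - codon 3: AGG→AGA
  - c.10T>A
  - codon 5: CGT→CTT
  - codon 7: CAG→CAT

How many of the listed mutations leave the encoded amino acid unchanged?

Codon 1: ATG (Met) → ACG (Thr) — missense.
Codon 2: TAT (Tyr) → TGT (Cys) — missense.
Codon 3: AGG (Arg) → AGA (Arg) — synonymous.
Codon 4: TCG (Ser) → ACG (Thr) — missense.
Codon 5: CGT (Arg) → CTT (Leu) — missense.
Codon 7: CAG (Gln) → CAT (His) — missense.
Synonymous: 1 of 6.

1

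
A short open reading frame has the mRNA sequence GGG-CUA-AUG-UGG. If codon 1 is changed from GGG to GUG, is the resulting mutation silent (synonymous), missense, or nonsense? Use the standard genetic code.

Position 2 falls in codon 1: GGG → Gly.
After the substitution the codon is GUG → Val.
Gly ≠ Val, so this is a missense mutation.

missense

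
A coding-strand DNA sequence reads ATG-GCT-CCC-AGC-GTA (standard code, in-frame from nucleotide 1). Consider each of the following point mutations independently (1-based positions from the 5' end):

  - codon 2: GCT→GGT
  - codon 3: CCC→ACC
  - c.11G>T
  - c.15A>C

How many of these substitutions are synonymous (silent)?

1

Codon 2: GCT (Ala) → GGT (Gly) — missense.
Codon 3: CCC (Pro) → ACC (Thr) — missense.
Codon 4: AGC (Ser) → ATC (Ile) — missense.
Codon 5: GTA (Val) → GTC (Val) — synonymous.
Synonymous: 1 of 4.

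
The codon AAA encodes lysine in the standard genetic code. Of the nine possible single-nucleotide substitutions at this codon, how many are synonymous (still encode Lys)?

Position 1: none → 0 synonymous.
Position 2: none → 0 synonymous.
Position 3: AAG → 1 synonymous.
Total: 0 + 0 + 1 = 1.

1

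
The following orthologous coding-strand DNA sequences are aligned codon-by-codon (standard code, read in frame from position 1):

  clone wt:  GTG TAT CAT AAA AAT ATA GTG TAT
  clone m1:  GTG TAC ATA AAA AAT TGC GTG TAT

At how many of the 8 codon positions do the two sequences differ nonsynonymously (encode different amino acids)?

Codon 1: GTG Val / GTG Val — identical.
Codon 2: TAT Tyr / TAC Tyr — synonymous.
Codon 3: CAT His / ATA Ile — nonsynonymous.
Codon 4: AAA Lys / AAA Lys — identical.
Codon 5: AAT Asn / AAT Asn — identical.
Codon 6: ATA Ile / TGC Cys — nonsynonymous.
Codon 7: GTG Val / GTG Val — identical.
Codon 8: TAT Tyr / TAT Tyr — identical.
Nonsynonymous differences: 2.

2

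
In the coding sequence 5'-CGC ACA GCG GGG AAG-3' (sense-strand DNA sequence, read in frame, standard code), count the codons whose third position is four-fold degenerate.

4

Codon 1 CGC (Arg): third position 4-fold.
Codon 2 ACA (Thr): third position 4-fold.
Codon 3 GCG (Ala): third position 4-fold.
Codon 4 GGG (Gly): third position 4-fold.
Codon 5 AAG (Lys): third position 2-fold.
Four-fold degenerate third positions: 4.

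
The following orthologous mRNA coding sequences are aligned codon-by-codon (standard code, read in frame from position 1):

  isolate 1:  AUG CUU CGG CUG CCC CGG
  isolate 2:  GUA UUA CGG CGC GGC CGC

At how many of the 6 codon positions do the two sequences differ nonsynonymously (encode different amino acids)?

Codon 1: AUG Met / GUA Val — nonsynonymous.
Codon 2: CUU Leu / UUA Leu — synonymous.
Codon 3: CGG Arg / CGG Arg — identical.
Codon 4: CUG Leu / CGC Arg — nonsynonymous.
Codon 5: CCC Pro / GGC Gly — nonsynonymous.
Codon 6: CGG Arg / CGC Arg — synonymous.
Nonsynonymous differences: 3.

3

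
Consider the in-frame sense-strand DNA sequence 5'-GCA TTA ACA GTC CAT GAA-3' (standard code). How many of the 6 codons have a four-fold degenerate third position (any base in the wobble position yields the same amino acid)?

3

Codon 1 GCA (Ala): third position 4-fold.
Codon 2 TTA (Leu): third position 2-fold.
Codon 3 ACA (Thr): third position 4-fold.
Codon 4 GTC (Val): third position 4-fold.
Codon 5 CAT (His): third position 2-fold.
Codon 6 GAA (Glu): third position 2-fold.
Four-fold degenerate third positions: 3.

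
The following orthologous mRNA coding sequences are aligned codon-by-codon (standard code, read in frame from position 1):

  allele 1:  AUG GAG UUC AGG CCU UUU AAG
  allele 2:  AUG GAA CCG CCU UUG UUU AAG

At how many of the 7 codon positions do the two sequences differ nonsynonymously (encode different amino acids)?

Codon 1: AUG Met / AUG Met — identical.
Codon 2: GAG Glu / GAA Glu — synonymous.
Codon 3: UUC Phe / CCG Pro — nonsynonymous.
Codon 4: AGG Arg / CCU Pro — nonsynonymous.
Codon 5: CCU Pro / UUG Leu — nonsynonymous.
Codon 6: UUU Phe / UUU Phe — identical.
Codon 7: AAG Lys / AAG Lys — identical.
Nonsynonymous differences: 3.

3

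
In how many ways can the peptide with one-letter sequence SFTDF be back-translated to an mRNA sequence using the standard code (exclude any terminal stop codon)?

Ser: 6 codons.
Phe: 2 codons.
Thr: 4 codons.
Asp: 2 codons.
Phe: 2 codons.
6 × 2 × 4 × 2 × 2 = 192.

192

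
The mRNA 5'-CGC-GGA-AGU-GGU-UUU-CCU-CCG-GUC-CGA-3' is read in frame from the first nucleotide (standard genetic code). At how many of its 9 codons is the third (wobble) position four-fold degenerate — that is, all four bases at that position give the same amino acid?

Codon 1 CGC (Arg): third position 4-fold.
Codon 2 GGA (Gly): third position 4-fold.
Codon 3 AGU (Ser): third position 2-fold.
Codon 4 GGU (Gly): third position 4-fold.
Codon 5 UUU (Phe): third position 2-fold.
Codon 6 CCU (Pro): third position 4-fold.
Codon 7 CCG (Pro): third position 4-fold.
Codon 8 GUC (Val): third position 4-fold.
Codon 9 CGA (Arg): third position 4-fold.
Four-fold degenerate third positions: 7.

7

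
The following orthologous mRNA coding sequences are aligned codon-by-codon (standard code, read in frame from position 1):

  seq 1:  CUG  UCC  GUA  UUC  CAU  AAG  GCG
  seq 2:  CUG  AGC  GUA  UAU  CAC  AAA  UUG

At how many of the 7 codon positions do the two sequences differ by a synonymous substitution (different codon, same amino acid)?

Codon 1: CUG Leu / CUG Leu — identical.
Codon 2: UCC Ser / AGC Ser — synonymous.
Codon 3: GUA Val / GUA Val — identical.
Codon 4: UUC Phe / UAU Tyr — nonsynonymous.
Codon 5: CAU His / CAC His — synonymous.
Codon 6: AAG Lys / AAA Lys — synonymous.
Codon 7: GCG Ala / UUG Leu — nonsynonymous.
Synonymous differences: 3.

3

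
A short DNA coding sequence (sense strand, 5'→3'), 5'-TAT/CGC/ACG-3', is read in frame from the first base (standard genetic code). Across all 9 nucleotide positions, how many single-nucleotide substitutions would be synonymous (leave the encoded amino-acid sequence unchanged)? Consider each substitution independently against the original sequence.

Codon 1 (TAT, Tyr): 1 synonymous substitution.
Codon 2 (CGC, Arg): 3 synonymous substitutions.
Codon 3 (ACG, Thr): 3 synonymous substitutions.
Total: 1 + 3 + 3 = 7.

7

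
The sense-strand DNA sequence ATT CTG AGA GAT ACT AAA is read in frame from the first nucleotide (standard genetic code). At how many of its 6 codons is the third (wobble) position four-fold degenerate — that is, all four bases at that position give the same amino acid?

Codon 1 ATT (Ile): third position 3-fold.
Codon 2 CTG (Leu): third position 4-fold.
Codon 3 AGA (Arg): third position 2-fold.
Codon 4 GAT (Asp): third position 2-fold.
Codon 5 ACT (Thr): third position 4-fold.
Codon 6 AAA (Lys): third position 2-fold.
Four-fold degenerate third positions: 2.

2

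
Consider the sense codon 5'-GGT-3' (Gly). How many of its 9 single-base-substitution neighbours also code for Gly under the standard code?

3

Position 1: none → 0 synonymous.
Position 2: none → 0 synonymous.
Position 3: GGC, GGA, GGG → 3 synonymous.
Total: 0 + 0 + 3 = 3.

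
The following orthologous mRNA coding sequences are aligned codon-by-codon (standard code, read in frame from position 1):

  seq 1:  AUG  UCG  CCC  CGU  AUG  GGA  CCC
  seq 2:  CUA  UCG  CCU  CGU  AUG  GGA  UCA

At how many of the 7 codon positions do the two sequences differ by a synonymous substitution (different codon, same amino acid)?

Codon 1: AUG Met / CUA Leu — nonsynonymous.
Codon 2: UCG Ser / UCG Ser — identical.
Codon 3: CCC Pro / CCU Pro — synonymous.
Codon 4: CGU Arg / CGU Arg — identical.
Codon 5: AUG Met / AUG Met — identical.
Codon 6: GGA Gly / GGA Gly — identical.
Codon 7: CCC Pro / UCA Ser — nonsynonymous.
Synonymous differences: 1.

1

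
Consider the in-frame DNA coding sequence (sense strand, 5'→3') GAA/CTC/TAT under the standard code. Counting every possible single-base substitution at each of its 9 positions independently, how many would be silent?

Codon 1 (GAA, Glu): 1 synonymous substitution.
Codon 2 (CTC, Leu): 3 synonymous substitutions.
Codon 3 (TAT, Tyr): 1 synonymous substitution.
Total: 1 + 3 + 1 = 5.

5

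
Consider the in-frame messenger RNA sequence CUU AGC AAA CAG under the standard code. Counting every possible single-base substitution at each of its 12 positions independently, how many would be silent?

Codon 1 (CUU, Leu): 3 synonymous substitutions.
Codon 2 (AGC, Ser): 1 synonymous substitution.
Codon 3 (AAA, Lys): 1 synonymous substitution.
Codon 4 (CAG, Gln): 1 synonymous substitution.
Total: 3 + 1 + 1 + 1 = 6.

6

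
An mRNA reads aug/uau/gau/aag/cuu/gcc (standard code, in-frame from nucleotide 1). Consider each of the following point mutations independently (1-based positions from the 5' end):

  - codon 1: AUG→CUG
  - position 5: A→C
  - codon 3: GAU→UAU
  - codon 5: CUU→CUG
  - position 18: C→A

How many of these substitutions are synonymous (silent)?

Codon 1: AUG (Met) → CUG (Leu) — missense.
Codon 2: UAU (Tyr) → UCU (Ser) — missense.
Codon 3: GAU (Asp) → UAU (Tyr) — missense.
Codon 5: CUU (Leu) → CUG (Leu) — synonymous.
Codon 6: GCC (Ala) → GCA (Ala) — synonymous.
Synonymous: 2 of 5.

2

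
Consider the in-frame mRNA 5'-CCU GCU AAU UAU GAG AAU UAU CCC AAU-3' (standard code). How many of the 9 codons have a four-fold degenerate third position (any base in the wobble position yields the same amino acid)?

3

Codon 1 CCU (Pro): third position 4-fold.
Codon 2 GCU (Ala): third position 4-fold.
Codon 3 AAU (Asn): third position 2-fold.
Codon 4 UAU (Tyr): third position 2-fold.
Codon 5 GAG (Glu): third position 2-fold.
Codon 6 AAU (Asn): third position 2-fold.
Codon 7 UAU (Tyr): third position 2-fold.
Codon 8 CCC (Pro): third position 4-fold.
Codon 9 AAU (Asn): third position 2-fold.
Four-fold degenerate third positions: 3.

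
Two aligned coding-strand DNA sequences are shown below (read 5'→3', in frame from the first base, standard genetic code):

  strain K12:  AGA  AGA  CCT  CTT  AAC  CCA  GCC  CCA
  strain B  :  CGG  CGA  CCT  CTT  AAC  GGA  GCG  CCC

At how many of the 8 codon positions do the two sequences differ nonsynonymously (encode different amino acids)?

1

Codon 1: AGA Arg / CGG Arg — synonymous.
Codon 2: AGA Arg / CGA Arg — synonymous.
Codon 3: CCT Pro / CCT Pro — identical.
Codon 4: CTT Leu / CTT Leu — identical.
Codon 5: AAC Asn / AAC Asn — identical.
Codon 6: CCA Pro / GGA Gly — nonsynonymous.
Codon 7: GCC Ala / GCG Ala — synonymous.
Codon 8: CCA Pro / CCC Pro — synonymous.
Nonsynonymous differences: 1.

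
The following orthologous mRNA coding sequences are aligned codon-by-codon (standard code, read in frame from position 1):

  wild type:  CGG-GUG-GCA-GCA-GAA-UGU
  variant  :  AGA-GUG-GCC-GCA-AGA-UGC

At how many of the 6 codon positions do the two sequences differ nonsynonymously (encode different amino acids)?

1

Codon 1: CGG Arg / AGA Arg — synonymous.
Codon 2: GUG Val / GUG Val — identical.
Codon 3: GCA Ala / GCC Ala — synonymous.
Codon 4: GCA Ala / GCA Ala — identical.
Codon 5: GAA Glu / AGA Arg — nonsynonymous.
Codon 6: UGU Cys / UGC Cys — synonymous.
Nonsynonymous differences: 1.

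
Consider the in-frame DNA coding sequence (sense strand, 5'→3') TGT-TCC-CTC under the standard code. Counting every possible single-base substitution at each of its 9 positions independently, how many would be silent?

Codon 1 (TGT, Cys): 1 synonymous substitution.
Codon 2 (TCC, Ser): 3 synonymous substitutions.
Codon 3 (CTC, Leu): 3 synonymous substitutions.
Total: 1 + 3 + 3 = 7.

7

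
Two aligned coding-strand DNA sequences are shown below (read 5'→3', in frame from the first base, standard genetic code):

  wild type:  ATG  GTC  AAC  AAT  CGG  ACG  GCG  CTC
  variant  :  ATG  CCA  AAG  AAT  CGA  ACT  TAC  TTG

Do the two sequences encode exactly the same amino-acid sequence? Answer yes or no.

no

Codon 1: ATG Met / ATG Met — identical.
Codon 2: GTC Val / CCA Pro — nonsynonymous.
Codon 3: AAC Asn / AAG Lys — nonsynonymous.
Codon 4: AAT Asn / AAT Asn — identical.
Codon 5: CGG Arg / CGA Arg — synonymous.
Codon 6: ACG Thr / ACT Thr — synonymous.
Codon 7: GCG Ala / TAC Tyr — nonsynonymous.
Codon 8: CTC Leu / TTG Leu — synonymous.
Nonsynonymous differences: 3 → different protein.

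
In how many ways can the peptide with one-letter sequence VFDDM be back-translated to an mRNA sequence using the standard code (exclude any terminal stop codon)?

32

Val: 4 codons.
Phe: 2 codons.
Asp: 2 codons.
Asp: 2 codons.
Met: 1 codon.
4 × 2 × 2 × 2 × 1 = 32.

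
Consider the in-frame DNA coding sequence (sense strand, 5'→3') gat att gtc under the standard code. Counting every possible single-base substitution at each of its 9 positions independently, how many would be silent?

Codon 1 (GAT, Asp): 1 synonymous substitution.
Codon 2 (ATT, Ile): 2 synonymous substitutions.
Codon 3 (GTC, Val): 3 synonymous substitutions.
Total: 1 + 2 + 3 = 6.

6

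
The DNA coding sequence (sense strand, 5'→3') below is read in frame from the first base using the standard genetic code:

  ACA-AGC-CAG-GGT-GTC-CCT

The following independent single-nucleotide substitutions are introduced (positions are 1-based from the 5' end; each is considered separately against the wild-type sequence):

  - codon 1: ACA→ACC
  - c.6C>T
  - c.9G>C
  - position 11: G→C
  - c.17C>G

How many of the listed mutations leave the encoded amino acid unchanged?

Codon 1: ACA (Thr) → ACC (Thr) — synonymous.
Codon 2: AGC (Ser) → AGT (Ser) — synonymous.
Codon 3: CAG (Gln) → CAC (His) — missense.
Codon 4: GGT (Gly) → GCT (Ala) — missense.
Codon 6: CCT (Pro) → CGT (Arg) — missense.
Synonymous: 2 of 5.

2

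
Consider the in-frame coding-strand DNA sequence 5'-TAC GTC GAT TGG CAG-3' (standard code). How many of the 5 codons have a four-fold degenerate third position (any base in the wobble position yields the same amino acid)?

Codon 1 TAC (Tyr): third position 2-fold.
Codon 2 GTC (Val): third position 4-fold.
Codon 3 GAT (Asp): third position 2-fold.
Codon 4 TGG (Trp): third position 1-fold.
Codon 5 CAG (Gln): third position 2-fold.
Four-fold degenerate third positions: 1.

1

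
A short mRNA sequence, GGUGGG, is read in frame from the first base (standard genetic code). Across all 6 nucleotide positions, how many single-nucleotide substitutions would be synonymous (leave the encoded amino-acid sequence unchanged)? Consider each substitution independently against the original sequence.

Codon 1 (GGU, Gly): 3 synonymous substitutions.
Codon 2 (GGG, Gly): 3 synonymous substitutions.
Total: 3 + 3 = 6.

6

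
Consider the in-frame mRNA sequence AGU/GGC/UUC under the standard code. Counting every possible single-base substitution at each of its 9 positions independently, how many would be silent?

Codon 1 (AGU, Ser): 1 synonymous substitution.
Codon 2 (GGC, Gly): 3 synonymous substitutions.
Codon 3 (UUC, Phe): 1 synonymous substitution.
Total: 1 + 3 + 1 = 5.

5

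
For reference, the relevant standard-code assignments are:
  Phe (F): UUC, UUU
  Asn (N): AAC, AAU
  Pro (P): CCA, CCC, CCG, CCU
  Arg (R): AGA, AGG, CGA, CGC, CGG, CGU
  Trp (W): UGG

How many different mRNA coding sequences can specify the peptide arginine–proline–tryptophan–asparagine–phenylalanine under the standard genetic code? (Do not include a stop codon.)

Arg: 6 codons.
Pro: 4 codons.
Trp: 1 codon.
Asn: 2 codons.
Phe: 2 codons.
6 × 4 × 1 × 2 × 2 = 96.

96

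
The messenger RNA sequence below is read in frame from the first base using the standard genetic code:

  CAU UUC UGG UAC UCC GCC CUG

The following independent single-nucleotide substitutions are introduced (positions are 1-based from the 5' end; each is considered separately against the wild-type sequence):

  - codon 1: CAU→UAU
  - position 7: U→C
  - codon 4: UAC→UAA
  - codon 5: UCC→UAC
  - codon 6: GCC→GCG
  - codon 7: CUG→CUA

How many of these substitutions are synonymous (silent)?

Codon 1: CAU (His) → UAU (Tyr) — missense.
Codon 3: UGG (Trp) → CGG (Arg) — missense.
Codon 4: UAC (Tyr) → UAA (Stop) — nonsense.
Codon 5: UCC (Ser) → UAC (Tyr) — missense.
Codon 6: GCC (Ala) → GCG (Ala) — synonymous.
Codon 7: CUG (Leu) → CUA (Leu) — synonymous.
Synonymous: 2 of 6.

2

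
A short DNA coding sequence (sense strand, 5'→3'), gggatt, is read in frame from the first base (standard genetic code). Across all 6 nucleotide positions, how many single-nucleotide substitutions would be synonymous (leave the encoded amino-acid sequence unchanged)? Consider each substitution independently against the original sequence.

5

Codon 1 (GGG, Gly): 3 synonymous substitutions.
Codon 2 (ATT, Ile): 2 synonymous substitutions.
Total: 3 + 2 = 5.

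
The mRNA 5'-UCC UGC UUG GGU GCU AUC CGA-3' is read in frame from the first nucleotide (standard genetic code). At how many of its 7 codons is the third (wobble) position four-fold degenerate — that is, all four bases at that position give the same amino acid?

Codon 1 UCC (Ser): third position 4-fold.
Codon 2 UGC (Cys): third position 2-fold.
Codon 3 UUG (Leu): third position 2-fold.
Codon 4 GGU (Gly): third position 4-fold.
Codon 5 GCU (Ala): third position 4-fold.
Codon 6 AUC (Ile): third position 3-fold.
Codon 7 CGA (Arg): third position 4-fold.
Four-fold degenerate third positions: 4.

4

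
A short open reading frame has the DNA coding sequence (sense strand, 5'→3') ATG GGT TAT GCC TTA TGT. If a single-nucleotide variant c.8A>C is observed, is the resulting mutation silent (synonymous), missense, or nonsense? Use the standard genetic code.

missense

Position 8 falls in codon 3: TAT → Tyr.
After the substitution the codon is TCT → Ser.
Tyr ≠ Ser, so this is a missense mutation.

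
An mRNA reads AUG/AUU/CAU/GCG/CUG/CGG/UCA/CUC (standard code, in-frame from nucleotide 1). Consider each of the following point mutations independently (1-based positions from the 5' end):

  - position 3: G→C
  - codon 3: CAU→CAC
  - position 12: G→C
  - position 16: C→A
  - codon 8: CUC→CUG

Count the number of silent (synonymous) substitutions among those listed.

4

Codon 1: AUG (Met) → AUC (Ile) — missense.
Codon 3: CAU (His) → CAC (His) — synonymous.
Codon 4: GCG (Ala) → GCC (Ala) — synonymous.
Codon 6: CGG (Arg) → AGG (Arg) — synonymous.
Codon 8: CUC (Leu) → CUG (Leu) — synonymous.
Synonymous: 4 of 5.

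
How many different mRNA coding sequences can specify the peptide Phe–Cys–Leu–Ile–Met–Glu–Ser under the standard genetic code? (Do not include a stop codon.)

Phe: 2 codons.
Cys: 2 codons.
Leu: 6 codons.
Ile: 3 codons.
Met: 1 codon.
Glu: 2 codons.
Ser: 6 codons.
2 × 2 × 6 × 3 × 1 × 2 × 6 = 864.

864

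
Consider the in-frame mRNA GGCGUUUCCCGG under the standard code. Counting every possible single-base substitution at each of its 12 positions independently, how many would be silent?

Codon 1 (GGC, Gly): 3 synonymous substitutions.
Codon 2 (GUU, Val): 3 synonymous substitutions.
Codon 3 (UCC, Ser): 3 synonymous substitutions.
Codon 4 (CGG, Arg): 4 synonymous substitutions.
Total: 3 + 3 + 3 + 4 = 13.

13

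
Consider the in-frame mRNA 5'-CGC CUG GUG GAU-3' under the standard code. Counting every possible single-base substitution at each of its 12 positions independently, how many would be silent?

Codon 1 (CGC, Arg): 3 synonymous substitutions.
Codon 2 (CUG, Leu): 4 synonymous substitutions.
Codon 3 (GUG, Val): 3 synonymous substitutions.
Codon 4 (GAU, Asp): 1 synonymous substitution.
Total: 3 + 4 + 3 + 1 = 11.

11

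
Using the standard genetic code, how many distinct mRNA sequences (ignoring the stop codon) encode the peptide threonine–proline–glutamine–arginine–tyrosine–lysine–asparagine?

1536

Thr: 4 codons.
Pro: 4 codons.
Gln: 2 codons.
Arg: 6 codons.
Tyr: 2 codons.
Lys: 2 codons.
Asn: 2 codons.
4 × 4 × 2 × 6 × 2 × 2 × 2 = 1536.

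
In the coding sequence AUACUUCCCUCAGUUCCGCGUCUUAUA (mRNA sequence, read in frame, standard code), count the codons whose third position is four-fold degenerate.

Codon 1 AUA (Ile): third position 3-fold.
Codon 2 CUU (Leu): third position 4-fold.
Codon 3 CCC (Pro): third position 4-fold.
Codon 4 UCA (Ser): third position 4-fold.
Codon 5 GUU (Val): third position 4-fold.
Codon 6 CCG (Pro): third position 4-fold.
Codon 7 CGU (Arg): third position 4-fold.
Codon 8 CUU (Leu): third position 4-fold.
Codon 9 AUA (Ile): third position 3-fold.
Four-fold degenerate third positions: 7.

7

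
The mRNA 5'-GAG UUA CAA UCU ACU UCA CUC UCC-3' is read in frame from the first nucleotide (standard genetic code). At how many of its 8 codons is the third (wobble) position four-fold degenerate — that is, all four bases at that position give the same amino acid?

5

Codon 1 GAG (Glu): third position 2-fold.
Codon 2 UUA (Leu): third position 2-fold.
Codon 3 CAA (Gln): third position 2-fold.
Codon 4 UCU (Ser): third position 4-fold.
Codon 5 ACU (Thr): third position 4-fold.
Codon 6 UCA (Ser): third position 4-fold.
Codon 7 CUC (Leu): third position 4-fold.
Codon 8 UCC (Ser): third position 4-fold.
Four-fold degenerate third positions: 5.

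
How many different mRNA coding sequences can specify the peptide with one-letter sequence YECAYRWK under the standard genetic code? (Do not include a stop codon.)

Tyr: 2 codons.
Glu: 2 codons.
Cys: 2 codons.
Ala: 4 codons.
Tyr: 2 codons.
Arg: 6 codons.
Trp: 1 codon.
Lys: 2 codons.
2 × 2 × 2 × 4 × 2 × 6 × 1 × 2 = 768.

768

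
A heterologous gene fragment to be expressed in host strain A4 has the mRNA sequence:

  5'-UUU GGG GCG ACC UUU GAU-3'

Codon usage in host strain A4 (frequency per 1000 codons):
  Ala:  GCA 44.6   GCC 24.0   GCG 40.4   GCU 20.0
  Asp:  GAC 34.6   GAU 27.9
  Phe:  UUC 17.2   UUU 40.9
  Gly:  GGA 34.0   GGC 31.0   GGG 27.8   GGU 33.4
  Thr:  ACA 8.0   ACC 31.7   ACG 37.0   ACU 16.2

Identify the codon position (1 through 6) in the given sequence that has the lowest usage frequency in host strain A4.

2

Codon 1 UUU (Phe): 40.9 per 1000.
Codon 2 GGG (Gly): 27.8 per 1000.
Codon 3 GCG (Ala): 40.4 per 1000.
Codon 4 ACC (Thr): 31.7 per 1000.
Codon 5 UUU (Phe): 40.9 per 1000.
Codon 6 GAU (Asp): 27.9 per 1000.
Lowest frequency is 27.8 at codon 2.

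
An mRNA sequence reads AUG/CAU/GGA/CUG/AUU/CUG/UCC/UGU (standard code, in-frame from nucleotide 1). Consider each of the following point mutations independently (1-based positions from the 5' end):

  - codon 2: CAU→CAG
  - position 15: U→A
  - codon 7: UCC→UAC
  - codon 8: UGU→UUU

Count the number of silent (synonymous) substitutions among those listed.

1

Codon 2: CAU (His) → CAG (Gln) — missense.
Codon 5: AUU (Ile) → AUA (Ile) — synonymous.
Codon 7: UCC (Ser) → UAC (Tyr) — missense.
Codon 8: UGU (Cys) → UUU (Phe) — missense.
Synonymous: 1 of 4.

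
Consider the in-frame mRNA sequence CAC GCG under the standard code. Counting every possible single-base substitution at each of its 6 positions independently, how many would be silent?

4

Codon 1 (CAC, His): 1 synonymous substitution.
Codon 2 (GCG, Ala): 3 synonymous substitutions.
Total: 1 + 3 = 4.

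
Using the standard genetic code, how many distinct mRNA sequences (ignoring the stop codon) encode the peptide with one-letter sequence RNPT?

Arg: 6 codons.
Asn: 2 codons.
Pro: 4 codons.
Thr: 4 codons.
6 × 2 × 4 × 4 = 192.

192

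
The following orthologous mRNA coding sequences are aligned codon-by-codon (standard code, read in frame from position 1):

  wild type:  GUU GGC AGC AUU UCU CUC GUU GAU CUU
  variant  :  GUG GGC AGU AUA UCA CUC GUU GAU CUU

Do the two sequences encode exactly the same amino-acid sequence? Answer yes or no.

Codon 1: GUU Val / GUG Val — synonymous.
Codon 2: GGC Gly / GGC Gly — identical.
Codon 3: AGC Ser / AGU Ser — synonymous.
Codon 4: AUU Ile / AUA Ile — synonymous.
Codon 5: UCU Ser / UCA Ser — synonymous.
Codon 6: CUC Leu / CUC Leu — identical.
Codon 7: GUU Val / GUU Val — identical.
Codon 8: GAU Asp / GAU Asp — identical.
Codon 9: CUU Leu / CUU Leu — identical.
Nonsynonymous differences: 0 → same protein.

yes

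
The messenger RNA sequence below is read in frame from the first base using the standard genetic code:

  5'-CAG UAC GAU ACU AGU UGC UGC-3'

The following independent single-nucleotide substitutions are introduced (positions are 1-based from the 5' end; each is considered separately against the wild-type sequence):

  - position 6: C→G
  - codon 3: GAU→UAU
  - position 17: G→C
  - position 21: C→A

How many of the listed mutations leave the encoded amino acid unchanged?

0

Codon 2: UAC (Tyr) → UAG (Stop) — nonsense.
Codon 3: GAU (Asp) → UAU (Tyr) — missense.
Codon 6: UGC (Cys) → UCC (Ser) — missense.
Codon 7: UGC (Cys) → UGA (Stop) — nonsense.
Synonymous: 0 of 4.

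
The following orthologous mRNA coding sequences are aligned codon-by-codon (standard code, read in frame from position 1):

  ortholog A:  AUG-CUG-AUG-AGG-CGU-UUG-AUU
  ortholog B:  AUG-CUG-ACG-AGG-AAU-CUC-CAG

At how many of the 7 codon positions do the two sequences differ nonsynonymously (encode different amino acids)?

Codon 1: AUG Met / AUG Met — identical.
Codon 2: CUG Leu / CUG Leu — identical.
Codon 3: AUG Met / ACG Thr — nonsynonymous.
Codon 4: AGG Arg / AGG Arg — identical.
Codon 5: CGU Arg / AAU Asn — nonsynonymous.
Codon 6: UUG Leu / CUC Leu — synonymous.
Codon 7: AUU Ile / CAG Gln — nonsynonymous.
Nonsynonymous differences: 3.

3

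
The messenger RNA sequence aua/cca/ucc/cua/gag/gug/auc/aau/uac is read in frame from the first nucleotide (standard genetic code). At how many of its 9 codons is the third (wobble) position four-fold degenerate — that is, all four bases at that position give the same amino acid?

Codon 1 AUA (Ile): third position 3-fold.
Codon 2 CCA (Pro): third position 4-fold.
Codon 3 UCC (Ser): third position 4-fold.
Codon 4 CUA (Leu): third position 4-fold.
Codon 5 GAG (Glu): third position 2-fold.
Codon 6 GUG (Val): third position 4-fold.
Codon 7 AUC (Ile): third position 3-fold.
Codon 8 AAU (Asn): third position 2-fold.
Codon 9 UAC (Tyr): third position 2-fold.
Four-fold degenerate third positions: 4.

4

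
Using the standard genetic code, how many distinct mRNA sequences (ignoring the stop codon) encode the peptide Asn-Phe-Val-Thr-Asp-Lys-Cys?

512

Asn: 2 codons.
Phe: 2 codons.
Val: 4 codons.
Thr: 4 codons.
Asp: 2 codons.
Lys: 2 codons.
Cys: 2 codons.
2 × 2 × 4 × 4 × 2 × 2 × 2 = 512.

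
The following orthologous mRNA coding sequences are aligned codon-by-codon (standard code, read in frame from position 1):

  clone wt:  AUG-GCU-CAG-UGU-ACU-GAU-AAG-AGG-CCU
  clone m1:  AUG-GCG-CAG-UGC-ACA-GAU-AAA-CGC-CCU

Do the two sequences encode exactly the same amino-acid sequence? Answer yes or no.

Codon 1: AUG Met / AUG Met — identical.
Codon 2: GCU Ala / GCG Ala — synonymous.
Codon 3: CAG Gln / CAG Gln — identical.
Codon 4: UGU Cys / UGC Cys — synonymous.
Codon 5: ACU Thr / ACA Thr — synonymous.
Codon 6: GAU Asp / GAU Asp — identical.
Codon 7: AAG Lys / AAA Lys — synonymous.
Codon 8: AGG Arg / CGC Arg — synonymous.
Codon 9: CCU Pro / CCU Pro — identical.
Nonsynonymous differences: 0 → same protein.

yes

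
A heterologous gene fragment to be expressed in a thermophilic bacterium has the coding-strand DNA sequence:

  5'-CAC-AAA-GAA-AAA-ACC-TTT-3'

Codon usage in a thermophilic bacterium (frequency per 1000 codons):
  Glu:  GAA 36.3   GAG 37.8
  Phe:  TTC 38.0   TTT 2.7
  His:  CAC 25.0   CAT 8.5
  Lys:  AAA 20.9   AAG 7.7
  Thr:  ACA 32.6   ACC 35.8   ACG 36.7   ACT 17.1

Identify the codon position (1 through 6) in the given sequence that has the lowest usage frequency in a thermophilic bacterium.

Codon 1 CAC (His): 25.0 per 1000.
Codon 2 AAA (Lys): 20.9 per 1000.
Codon 3 GAA (Glu): 36.3 per 1000.
Codon 4 AAA (Lys): 20.9 per 1000.
Codon 5 ACC (Thr): 35.8 per 1000.
Codon 6 TTT (Phe): 2.7 per 1000.
Lowest frequency is 2.7 at codon 6.

6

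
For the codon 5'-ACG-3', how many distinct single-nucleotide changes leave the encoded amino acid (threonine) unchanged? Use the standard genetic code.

Position 1: none → 0 synonymous.
Position 2: none → 0 synonymous.
Position 3: ACU, ACC, ACA → 3 synonymous.
Total: 0 + 0 + 3 = 3.

3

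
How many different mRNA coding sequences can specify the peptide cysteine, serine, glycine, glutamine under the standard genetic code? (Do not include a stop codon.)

96

Cys: 2 codons.
Ser: 6 codons.
Gly: 4 codons.
Gln: 2 codons.
2 × 6 × 4 × 2 = 96.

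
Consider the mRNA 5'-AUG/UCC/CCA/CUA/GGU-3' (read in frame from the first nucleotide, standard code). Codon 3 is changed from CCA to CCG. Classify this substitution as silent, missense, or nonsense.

silent

Position 9 falls in codon 3: CCA → Pro.
After the substitution the codon is CCG → Pro.
Both encode Pro, so the change is synonymous.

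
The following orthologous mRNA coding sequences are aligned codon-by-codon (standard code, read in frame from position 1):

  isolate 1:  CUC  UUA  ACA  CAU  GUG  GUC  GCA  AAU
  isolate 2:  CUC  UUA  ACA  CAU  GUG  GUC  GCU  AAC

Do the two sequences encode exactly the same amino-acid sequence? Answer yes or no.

yes

Codon 1: CUC Leu / CUC Leu — identical.
Codon 2: UUA Leu / UUA Leu — identical.
Codon 3: ACA Thr / ACA Thr — identical.
Codon 4: CAU His / CAU His — identical.
Codon 5: GUG Val / GUG Val — identical.
Codon 6: GUC Val / GUC Val — identical.
Codon 7: GCA Ala / GCU Ala — synonymous.
Codon 8: AAU Asn / AAC Asn — synonymous.
Nonsynonymous differences: 0 → same protein.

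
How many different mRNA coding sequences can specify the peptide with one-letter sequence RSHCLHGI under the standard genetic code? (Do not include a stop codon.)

20736

Arg: 6 codons.
Ser: 6 codons.
His: 2 codons.
Cys: 2 codons.
Leu: 6 codons.
His: 2 codons.
Gly: 4 codons.
Ile: 3 codons.
6 × 6 × 2 × 2 × 6 × 2 × 4 × 3 = 20736.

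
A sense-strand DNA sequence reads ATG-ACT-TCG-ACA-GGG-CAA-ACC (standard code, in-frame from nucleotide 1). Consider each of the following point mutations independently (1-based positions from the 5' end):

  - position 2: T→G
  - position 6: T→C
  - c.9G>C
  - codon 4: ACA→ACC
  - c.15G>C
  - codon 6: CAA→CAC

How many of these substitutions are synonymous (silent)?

Codon 1: ATG (Met) → AGG (Arg) — missense.
Codon 2: ACT (Thr) → ACC (Thr) — synonymous.
Codon 3: TCG (Ser) → TCC (Ser) — synonymous.
Codon 4: ACA (Thr) → ACC (Thr) — synonymous.
Codon 5: GGG (Gly) → GGC (Gly) — synonymous.
Codon 6: CAA (Gln) → CAC (His) — missense.
Synonymous: 4 of 6.

4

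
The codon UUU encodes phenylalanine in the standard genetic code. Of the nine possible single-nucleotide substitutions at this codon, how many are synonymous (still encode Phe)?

Position 1: none → 0 synonymous.
Position 2: none → 0 synonymous.
Position 3: UUC → 1 synonymous.
Total: 0 + 0 + 1 = 1.

1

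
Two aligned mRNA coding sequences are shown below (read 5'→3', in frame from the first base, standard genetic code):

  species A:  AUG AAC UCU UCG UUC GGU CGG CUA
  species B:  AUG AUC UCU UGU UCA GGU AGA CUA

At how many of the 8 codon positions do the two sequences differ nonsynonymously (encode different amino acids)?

Codon 1: AUG Met / AUG Met — identical.
Codon 2: AAC Asn / AUC Ile — nonsynonymous.
Codon 3: UCU Ser / UCU Ser — identical.
Codon 4: UCG Ser / UGU Cys — nonsynonymous.
Codon 5: UUC Phe / UCA Ser — nonsynonymous.
Codon 6: GGU Gly / GGU Gly — identical.
Codon 7: CGG Arg / AGA Arg — synonymous.
Codon 8: CUA Leu / CUA Leu — identical.
Nonsynonymous differences: 3.

3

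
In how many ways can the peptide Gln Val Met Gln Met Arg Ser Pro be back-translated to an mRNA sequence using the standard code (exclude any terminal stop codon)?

2304

Gln: 2 codons.
Val: 4 codons.
Met: 1 codon.
Gln: 2 codons.
Met: 1 codon.
Arg: 6 codons.
Ser: 6 codons.
Pro: 4 codons.
2 × 4 × 1 × 2 × 1 × 6 × 6 × 4 = 2304.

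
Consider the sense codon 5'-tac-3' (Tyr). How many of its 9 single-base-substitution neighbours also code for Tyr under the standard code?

1

Position 1: none → 0 synonymous.
Position 2: none → 0 synonymous.
Position 3: TAT → 1 synonymous.
Total: 0 + 0 + 1 = 1.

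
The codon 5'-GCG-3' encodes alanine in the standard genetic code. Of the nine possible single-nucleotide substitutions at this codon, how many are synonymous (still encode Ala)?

Position 1: none → 0 synonymous.
Position 2: none → 0 synonymous.
Position 3: GCU, GCC, GCA → 3 synonymous.
Total: 0 + 0 + 3 = 3.

3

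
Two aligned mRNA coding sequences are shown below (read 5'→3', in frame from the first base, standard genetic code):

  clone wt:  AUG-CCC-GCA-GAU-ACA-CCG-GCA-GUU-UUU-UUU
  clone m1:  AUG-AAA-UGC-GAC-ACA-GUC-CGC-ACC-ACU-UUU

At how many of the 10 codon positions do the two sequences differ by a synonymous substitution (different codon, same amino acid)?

Codon 1: AUG Met / AUG Met — identical.
Codon 2: CCC Pro / AAA Lys — nonsynonymous.
Codon 3: GCA Ala / UGC Cys — nonsynonymous.
Codon 4: GAU Asp / GAC Asp — synonymous.
Codon 5: ACA Thr / ACA Thr — identical.
Codon 6: CCG Pro / GUC Val — nonsynonymous.
Codon 7: GCA Ala / CGC Arg — nonsynonymous.
Codon 8: GUU Val / ACC Thr — nonsynonymous.
Codon 9: UUU Phe / ACU Thr — nonsynonymous.
Codon 10: UUU Phe / UUU Phe — identical.
Synonymous differences: 1.

1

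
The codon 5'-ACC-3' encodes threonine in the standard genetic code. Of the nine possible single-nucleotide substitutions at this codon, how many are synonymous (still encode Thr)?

Position 1: none → 0 synonymous.
Position 2: none → 0 synonymous.
Position 3: ACU, ACA, ACG → 3 synonymous.
Total: 0 + 0 + 3 = 3.

3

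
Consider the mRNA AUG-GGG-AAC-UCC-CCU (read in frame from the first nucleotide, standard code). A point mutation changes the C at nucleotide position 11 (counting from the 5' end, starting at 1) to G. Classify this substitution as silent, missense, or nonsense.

missense

Position 11 falls in codon 4: UCC → Ser.
After the substitution the codon is UGC → Cys.
Ser ≠ Cys, so this is a missense mutation.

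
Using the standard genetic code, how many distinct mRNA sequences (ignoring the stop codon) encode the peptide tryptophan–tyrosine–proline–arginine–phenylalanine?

96

Trp: 1 codon.
Tyr: 2 codons.
Pro: 4 codons.
Arg: 6 codons.
Phe: 2 codons.
1 × 2 × 4 × 6 × 2 = 96.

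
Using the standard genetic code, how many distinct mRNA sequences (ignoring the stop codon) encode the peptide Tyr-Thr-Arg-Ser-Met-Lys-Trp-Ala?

Tyr: 2 codons.
Thr: 4 codons.
Arg: 6 codons.
Ser: 6 codons.
Met: 1 codon.
Lys: 2 codons.
Trp: 1 codon.
Ala: 4 codons.
2 × 4 × 6 × 6 × 1 × 2 × 1 × 4 = 2304.

2304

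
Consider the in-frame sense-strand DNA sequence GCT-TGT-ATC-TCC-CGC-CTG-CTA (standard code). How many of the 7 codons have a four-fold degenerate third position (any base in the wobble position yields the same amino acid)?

Codon 1 GCT (Ala): third position 4-fold.
Codon 2 TGT (Cys): third position 2-fold.
Codon 3 ATC (Ile): third position 3-fold.
Codon 4 TCC (Ser): third position 4-fold.
Codon 5 CGC (Arg): third position 4-fold.
Codon 6 CTG (Leu): third position 4-fold.
Codon 7 CTA (Leu): third position 4-fold.
Four-fold degenerate third positions: 5.

5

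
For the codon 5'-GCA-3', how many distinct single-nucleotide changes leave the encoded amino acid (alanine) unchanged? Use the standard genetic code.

Position 1: none → 0 synonymous.
Position 2: none → 0 synonymous.
Position 3: GCU, GCC, GCG → 3 synonymous.
Total: 0 + 0 + 3 = 3.

3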